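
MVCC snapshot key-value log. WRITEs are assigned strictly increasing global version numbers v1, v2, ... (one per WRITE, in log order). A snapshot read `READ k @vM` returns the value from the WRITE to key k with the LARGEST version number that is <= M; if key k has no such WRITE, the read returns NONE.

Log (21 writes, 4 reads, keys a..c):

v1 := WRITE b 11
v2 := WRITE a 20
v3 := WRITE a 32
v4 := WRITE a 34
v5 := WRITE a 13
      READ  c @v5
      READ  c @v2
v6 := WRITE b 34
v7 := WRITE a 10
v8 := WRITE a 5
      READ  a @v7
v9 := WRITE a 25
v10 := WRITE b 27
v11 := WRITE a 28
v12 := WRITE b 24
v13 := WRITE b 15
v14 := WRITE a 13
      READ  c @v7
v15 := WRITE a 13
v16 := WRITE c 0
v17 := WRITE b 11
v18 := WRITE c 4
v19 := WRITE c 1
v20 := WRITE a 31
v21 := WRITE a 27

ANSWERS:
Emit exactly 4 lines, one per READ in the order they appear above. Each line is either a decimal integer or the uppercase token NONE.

Answer: NONE
NONE
10
NONE

Derivation:
v1: WRITE b=11  (b history now [(1, 11)])
v2: WRITE a=20  (a history now [(2, 20)])
v3: WRITE a=32  (a history now [(2, 20), (3, 32)])
v4: WRITE a=34  (a history now [(2, 20), (3, 32), (4, 34)])
v5: WRITE a=13  (a history now [(2, 20), (3, 32), (4, 34), (5, 13)])
READ c @v5: history=[] -> no version <= 5 -> NONE
READ c @v2: history=[] -> no version <= 2 -> NONE
v6: WRITE b=34  (b history now [(1, 11), (6, 34)])
v7: WRITE a=10  (a history now [(2, 20), (3, 32), (4, 34), (5, 13), (7, 10)])
v8: WRITE a=5  (a history now [(2, 20), (3, 32), (4, 34), (5, 13), (7, 10), (8, 5)])
READ a @v7: history=[(2, 20), (3, 32), (4, 34), (5, 13), (7, 10), (8, 5)] -> pick v7 -> 10
v9: WRITE a=25  (a history now [(2, 20), (3, 32), (4, 34), (5, 13), (7, 10), (8, 5), (9, 25)])
v10: WRITE b=27  (b history now [(1, 11), (6, 34), (10, 27)])
v11: WRITE a=28  (a history now [(2, 20), (3, 32), (4, 34), (5, 13), (7, 10), (8, 5), (9, 25), (11, 28)])
v12: WRITE b=24  (b history now [(1, 11), (6, 34), (10, 27), (12, 24)])
v13: WRITE b=15  (b history now [(1, 11), (6, 34), (10, 27), (12, 24), (13, 15)])
v14: WRITE a=13  (a history now [(2, 20), (3, 32), (4, 34), (5, 13), (7, 10), (8, 5), (9, 25), (11, 28), (14, 13)])
READ c @v7: history=[] -> no version <= 7 -> NONE
v15: WRITE a=13  (a history now [(2, 20), (3, 32), (4, 34), (5, 13), (7, 10), (8, 5), (9, 25), (11, 28), (14, 13), (15, 13)])
v16: WRITE c=0  (c history now [(16, 0)])
v17: WRITE b=11  (b history now [(1, 11), (6, 34), (10, 27), (12, 24), (13, 15), (17, 11)])
v18: WRITE c=4  (c history now [(16, 0), (18, 4)])
v19: WRITE c=1  (c history now [(16, 0), (18, 4), (19, 1)])
v20: WRITE a=31  (a history now [(2, 20), (3, 32), (4, 34), (5, 13), (7, 10), (8, 5), (9, 25), (11, 28), (14, 13), (15, 13), (20, 31)])
v21: WRITE a=27  (a history now [(2, 20), (3, 32), (4, 34), (5, 13), (7, 10), (8, 5), (9, 25), (11, 28), (14, 13), (15, 13), (20, 31), (21, 27)])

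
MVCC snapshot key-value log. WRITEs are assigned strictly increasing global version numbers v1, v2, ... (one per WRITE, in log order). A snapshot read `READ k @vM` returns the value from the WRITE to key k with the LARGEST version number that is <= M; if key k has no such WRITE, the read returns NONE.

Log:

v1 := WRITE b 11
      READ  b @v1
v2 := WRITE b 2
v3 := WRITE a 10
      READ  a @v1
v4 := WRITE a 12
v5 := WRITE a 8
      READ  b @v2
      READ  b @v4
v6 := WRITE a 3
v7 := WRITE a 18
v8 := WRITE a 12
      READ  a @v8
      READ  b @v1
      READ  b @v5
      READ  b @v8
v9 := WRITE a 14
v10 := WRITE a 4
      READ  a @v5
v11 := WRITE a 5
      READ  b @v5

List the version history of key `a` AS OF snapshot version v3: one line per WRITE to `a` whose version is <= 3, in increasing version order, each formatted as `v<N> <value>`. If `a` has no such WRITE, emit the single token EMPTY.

Scan writes for key=a with version <= 3:
  v1 WRITE b 11 -> skip
  v2 WRITE b 2 -> skip
  v3 WRITE a 10 -> keep
  v4 WRITE a 12 -> drop (> snap)
  v5 WRITE a 8 -> drop (> snap)
  v6 WRITE a 3 -> drop (> snap)
  v7 WRITE a 18 -> drop (> snap)
  v8 WRITE a 12 -> drop (> snap)
  v9 WRITE a 14 -> drop (> snap)
  v10 WRITE a 4 -> drop (> snap)
  v11 WRITE a 5 -> drop (> snap)
Collected: [(3, 10)]

Answer: v3 10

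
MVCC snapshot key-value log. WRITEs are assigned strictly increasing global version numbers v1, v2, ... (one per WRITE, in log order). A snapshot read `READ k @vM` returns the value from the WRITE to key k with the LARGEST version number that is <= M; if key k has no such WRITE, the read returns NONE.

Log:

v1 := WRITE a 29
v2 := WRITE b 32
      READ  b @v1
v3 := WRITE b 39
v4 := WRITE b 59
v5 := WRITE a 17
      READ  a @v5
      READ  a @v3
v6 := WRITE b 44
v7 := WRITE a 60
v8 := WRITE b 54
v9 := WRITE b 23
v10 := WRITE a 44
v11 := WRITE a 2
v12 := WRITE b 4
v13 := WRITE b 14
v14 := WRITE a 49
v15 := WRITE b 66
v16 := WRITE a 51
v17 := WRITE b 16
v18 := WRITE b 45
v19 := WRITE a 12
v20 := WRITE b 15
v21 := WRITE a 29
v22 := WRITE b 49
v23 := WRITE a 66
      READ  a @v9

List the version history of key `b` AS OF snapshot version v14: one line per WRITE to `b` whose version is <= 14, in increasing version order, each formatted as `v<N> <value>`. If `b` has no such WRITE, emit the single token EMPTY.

Answer: v2 32
v3 39
v4 59
v6 44
v8 54
v9 23
v12 4
v13 14

Derivation:
Scan writes for key=b with version <= 14:
  v1 WRITE a 29 -> skip
  v2 WRITE b 32 -> keep
  v3 WRITE b 39 -> keep
  v4 WRITE b 59 -> keep
  v5 WRITE a 17 -> skip
  v6 WRITE b 44 -> keep
  v7 WRITE a 60 -> skip
  v8 WRITE b 54 -> keep
  v9 WRITE b 23 -> keep
  v10 WRITE a 44 -> skip
  v11 WRITE a 2 -> skip
  v12 WRITE b 4 -> keep
  v13 WRITE b 14 -> keep
  v14 WRITE a 49 -> skip
  v15 WRITE b 66 -> drop (> snap)
  v16 WRITE a 51 -> skip
  v17 WRITE b 16 -> drop (> snap)
  v18 WRITE b 45 -> drop (> snap)
  v19 WRITE a 12 -> skip
  v20 WRITE b 15 -> drop (> snap)
  v21 WRITE a 29 -> skip
  v22 WRITE b 49 -> drop (> snap)
  v23 WRITE a 66 -> skip
Collected: [(2, 32), (3, 39), (4, 59), (6, 44), (8, 54), (9, 23), (12, 4), (13, 14)]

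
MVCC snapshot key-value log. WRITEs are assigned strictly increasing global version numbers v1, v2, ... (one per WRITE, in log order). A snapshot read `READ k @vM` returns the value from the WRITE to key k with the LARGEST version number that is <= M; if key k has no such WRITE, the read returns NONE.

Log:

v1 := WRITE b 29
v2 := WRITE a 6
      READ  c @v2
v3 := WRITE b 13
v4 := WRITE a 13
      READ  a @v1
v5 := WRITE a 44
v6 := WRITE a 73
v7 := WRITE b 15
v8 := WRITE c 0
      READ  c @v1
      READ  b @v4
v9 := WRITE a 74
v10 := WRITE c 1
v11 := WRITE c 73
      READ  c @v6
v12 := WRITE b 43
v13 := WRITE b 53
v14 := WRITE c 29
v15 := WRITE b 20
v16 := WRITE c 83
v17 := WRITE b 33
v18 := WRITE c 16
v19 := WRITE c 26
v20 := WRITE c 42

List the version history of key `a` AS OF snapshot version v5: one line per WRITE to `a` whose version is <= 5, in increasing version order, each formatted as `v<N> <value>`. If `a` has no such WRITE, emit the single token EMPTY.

Answer: v2 6
v4 13
v5 44

Derivation:
Scan writes for key=a with version <= 5:
  v1 WRITE b 29 -> skip
  v2 WRITE a 6 -> keep
  v3 WRITE b 13 -> skip
  v4 WRITE a 13 -> keep
  v5 WRITE a 44 -> keep
  v6 WRITE a 73 -> drop (> snap)
  v7 WRITE b 15 -> skip
  v8 WRITE c 0 -> skip
  v9 WRITE a 74 -> drop (> snap)
  v10 WRITE c 1 -> skip
  v11 WRITE c 73 -> skip
  v12 WRITE b 43 -> skip
  v13 WRITE b 53 -> skip
  v14 WRITE c 29 -> skip
  v15 WRITE b 20 -> skip
  v16 WRITE c 83 -> skip
  v17 WRITE b 33 -> skip
  v18 WRITE c 16 -> skip
  v19 WRITE c 26 -> skip
  v20 WRITE c 42 -> skip
Collected: [(2, 6), (4, 13), (5, 44)]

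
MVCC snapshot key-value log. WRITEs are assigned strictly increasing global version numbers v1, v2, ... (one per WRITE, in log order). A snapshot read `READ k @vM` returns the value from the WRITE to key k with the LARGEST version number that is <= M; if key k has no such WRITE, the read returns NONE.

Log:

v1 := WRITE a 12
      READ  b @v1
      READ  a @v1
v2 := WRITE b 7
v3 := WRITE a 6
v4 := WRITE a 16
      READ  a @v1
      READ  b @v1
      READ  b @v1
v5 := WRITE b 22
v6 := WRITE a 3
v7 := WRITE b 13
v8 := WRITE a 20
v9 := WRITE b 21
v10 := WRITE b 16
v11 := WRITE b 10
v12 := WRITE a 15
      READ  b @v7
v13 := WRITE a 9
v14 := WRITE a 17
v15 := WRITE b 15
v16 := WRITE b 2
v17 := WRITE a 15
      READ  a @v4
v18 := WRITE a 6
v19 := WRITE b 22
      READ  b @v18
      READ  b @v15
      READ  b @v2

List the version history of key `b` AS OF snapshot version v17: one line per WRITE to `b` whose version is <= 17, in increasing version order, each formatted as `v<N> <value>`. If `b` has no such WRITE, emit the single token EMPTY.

Answer: v2 7
v5 22
v7 13
v9 21
v10 16
v11 10
v15 15
v16 2

Derivation:
Scan writes for key=b with version <= 17:
  v1 WRITE a 12 -> skip
  v2 WRITE b 7 -> keep
  v3 WRITE a 6 -> skip
  v4 WRITE a 16 -> skip
  v5 WRITE b 22 -> keep
  v6 WRITE a 3 -> skip
  v7 WRITE b 13 -> keep
  v8 WRITE a 20 -> skip
  v9 WRITE b 21 -> keep
  v10 WRITE b 16 -> keep
  v11 WRITE b 10 -> keep
  v12 WRITE a 15 -> skip
  v13 WRITE a 9 -> skip
  v14 WRITE a 17 -> skip
  v15 WRITE b 15 -> keep
  v16 WRITE b 2 -> keep
  v17 WRITE a 15 -> skip
  v18 WRITE a 6 -> skip
  v19 WRITE b 22 -> drop (> snap)
Collected: [(2, 7), (5, 22), (7, 13), (9, 21), (10, 16), (11, 10), (15, 15), (16, 2)]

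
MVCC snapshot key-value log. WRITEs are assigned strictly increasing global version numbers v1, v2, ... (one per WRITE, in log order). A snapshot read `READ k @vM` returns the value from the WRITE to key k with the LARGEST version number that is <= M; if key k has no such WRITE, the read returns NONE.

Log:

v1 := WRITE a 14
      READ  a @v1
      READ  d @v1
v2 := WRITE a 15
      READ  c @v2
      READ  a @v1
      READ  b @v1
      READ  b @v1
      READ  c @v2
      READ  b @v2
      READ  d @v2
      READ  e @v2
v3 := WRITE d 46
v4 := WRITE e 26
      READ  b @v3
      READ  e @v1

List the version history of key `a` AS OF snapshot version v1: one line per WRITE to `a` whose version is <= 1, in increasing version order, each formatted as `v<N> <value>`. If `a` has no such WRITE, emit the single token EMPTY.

Answer: v1 14

Derivation:
Scan writes for key=a with version <= 1:
  v1 WRITE a 14 -> keep
  v2 WRITE a 15 -> drop (> snap)
  v3 WRITE d 46 -> skip
  v4 WRITE e 26 -> skip
Collected: [(1, 14)]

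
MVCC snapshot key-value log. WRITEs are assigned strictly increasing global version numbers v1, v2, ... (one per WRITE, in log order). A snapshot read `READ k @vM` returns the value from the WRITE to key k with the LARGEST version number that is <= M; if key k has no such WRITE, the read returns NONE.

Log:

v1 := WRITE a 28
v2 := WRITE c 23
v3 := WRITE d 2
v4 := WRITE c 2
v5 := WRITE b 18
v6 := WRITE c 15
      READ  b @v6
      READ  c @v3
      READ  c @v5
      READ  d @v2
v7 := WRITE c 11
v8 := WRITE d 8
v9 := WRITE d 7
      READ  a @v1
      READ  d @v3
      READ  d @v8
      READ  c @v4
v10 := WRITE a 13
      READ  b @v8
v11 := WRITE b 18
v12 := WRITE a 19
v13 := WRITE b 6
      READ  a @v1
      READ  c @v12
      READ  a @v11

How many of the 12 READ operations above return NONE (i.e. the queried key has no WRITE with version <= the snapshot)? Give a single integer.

Answer: 1

Derivation:
v1: WRITE a=28  (a history now [(1, 28)])
v2: WRITE c=23  (c history now [(2, 23)])
v3: WRITE d=2  (d history now [(3, 2)])
v4: WRITE c=2  (c history now [(2, 23), (4, 2)])
v5: WRITE b=18  (b history now [(5, 18)])
v6: WRITE c=15  (c history now [(2, 23), (4, 2), (6, 15)])
READ b @v6: history=[(5, 18)] -> pick v5 -> 18
READ c @v3: history=[(2, 23), (4, 2), (6, 15)] -> pick v2 -> 23
READ c @v5: history=[(2, 23), (4, 2), (6, 15)] -> pick v4 -> 2
READ d @v2: history=[(3, 2)] -> no version <= 2 -> NONE
v7: WRITE c=11  (c history now [(2, 23), (4, 2), (6, 15), (7, 11)])
v8: WRITE d=8  (d history now [(3, 2), (8, 8)])
v9: WRITE d=7  (d history now [(3, 2), (8, 8), (9, 7)])
READ a @v1: history=[(1, 28)] -> pick v1 -> 28
READ d @v3: history=[(3, 2), (8, 8), (9, 7)] -> pick v3 -> 2
READ d @v8: history=[(3, 2), (8, 8), (9, 7)] -> pick v8 -> 8
READ c @v4: history=[(2, 23), (4, 2), (6, 15), (7, 11)] -> pick v4 -> 2
v10: WRITE a=13  (a history now [(1, 28), (10, 13)])
READ b @v8: history=[(5, 18)] -> pick v5 -> 18
v11: WRITE b=18  (b history now [(5, 18), (11, 18)])
v12: WRITE a=19  (a history now [(1, 28), (10, 13), (12, 19)])
v13: WRITE b=6  (b history now [(5, 18), (11, 18), (13, 6)])
READ a @v1: history=[(1, 28), (10, 13), (12, 19)] -> pick v1 -> 28
READ c @v12: history=[(2, 23), (4, 2), (6, 15), (7, 11)] -> pick v7 -> 11
READ a @v11: history=[(1, 28), (10, 13), (12, 19)] -> pick v10 -> 13
Read results in order: ['18', '23', '2', 'NONE', '28', '2', '8', '2', '18', '28', '11', '13']
NONE count = 1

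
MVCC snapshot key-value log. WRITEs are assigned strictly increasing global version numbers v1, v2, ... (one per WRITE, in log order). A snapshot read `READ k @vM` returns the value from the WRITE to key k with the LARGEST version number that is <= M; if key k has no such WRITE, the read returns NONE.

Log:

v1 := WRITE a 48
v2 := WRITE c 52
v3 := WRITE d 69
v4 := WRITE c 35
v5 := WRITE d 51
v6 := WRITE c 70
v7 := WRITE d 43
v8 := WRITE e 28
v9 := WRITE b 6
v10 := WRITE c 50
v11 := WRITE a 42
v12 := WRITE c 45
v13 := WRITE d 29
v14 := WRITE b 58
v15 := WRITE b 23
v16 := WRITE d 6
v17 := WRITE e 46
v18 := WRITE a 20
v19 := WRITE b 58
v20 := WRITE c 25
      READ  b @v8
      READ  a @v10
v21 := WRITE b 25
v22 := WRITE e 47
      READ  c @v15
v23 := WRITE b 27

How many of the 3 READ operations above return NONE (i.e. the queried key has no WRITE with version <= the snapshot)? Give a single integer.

v1: WRITE a=48  (a history now [(1, 48)])
v2: WRITE c=52  (c history now [(2, 52)])
v3: WRITE d=69  (d history now [(3, 69)])
v4: WRITE c=35  (c history now [(2, 52), (4, 35)])
v5: WRITE d=51  (d history now [(3, 69), (5, 51)])
v6: WRITE c=70  (c history now [(2, 52), (4, 35), (6, 70)])
v7: WRITE d=43  (d history now [(3, 69), (5, 51), (7, 43)])
v8: WRITE e=28  (e history now [(8, 28)])
v9: WRITE b=6  (b history now [(9, 6)])
v10: WRITE c=50  (c history now [(2, 52), (4, 35), (6, 70), (10, 50)])
v11: WRITE a=42  (a history now [(1, 48), (11, 42)])
v12: WRITE c=45  (c history now [(2, 52), (4, 35), (6, 70), (10, 50), (12, 45)])
v13: WRITE d=29  (d history now [(3, 69), (5, 51), (7, 43), (13, 29)])
v14: WRITE b=58  (b history now [(9, 6), (14, 58)])
v15: WRITE b=23  (b history now [(9, 6), (14, 58), (15, 23)])
v16: WRITE d=6  (d history now [(3, 69), (5, 51), (7, 43), (13, 29), (16, 6)])
v17: WRITE e=46  (e history now [(8, 28), (17, 46)])
v18: WRITE a=20  (a history now [(1, 48), (11, 42), (18, 20)])
v19: WRITE b=58  (b history now [(9, 6), (14, 58), (15, 23), (19, 58)])
v20: WRITE c=25  (c history now [(2, 52), (4, 35), (6, 70), (10, 50), (12, 45), (20, 25)])
READ b @v8: history=[(9, 6), (14, 58), (15, 23), (19, 58)] -> no version <= 8 -> NONE
READ a @v10: history=[(1, 48), (11, 42), (18, 20)] -> pick v1 -> 48
v21: WRITE b=25  (b history now [(9, 6), (14, 58), (15, 23), (19, 58), (21, 25)])
v22: WRITE e=47  (e history now [(8, 28), (17, 46), (22, 47)])
READ c @v15: history=[(2, 52), (4, 35), (6, 70), (10, 50), (12, 45), (20, 25)] -> pick v12 -> 45
v23: WRITE b=27  (b history now [(9, 6), (14, 58), (15, 23), (19, 58), (21, 25), (23, 27)])
Read results in order: ['NONE', '48', '45']
NONE count = 1

Answer: 1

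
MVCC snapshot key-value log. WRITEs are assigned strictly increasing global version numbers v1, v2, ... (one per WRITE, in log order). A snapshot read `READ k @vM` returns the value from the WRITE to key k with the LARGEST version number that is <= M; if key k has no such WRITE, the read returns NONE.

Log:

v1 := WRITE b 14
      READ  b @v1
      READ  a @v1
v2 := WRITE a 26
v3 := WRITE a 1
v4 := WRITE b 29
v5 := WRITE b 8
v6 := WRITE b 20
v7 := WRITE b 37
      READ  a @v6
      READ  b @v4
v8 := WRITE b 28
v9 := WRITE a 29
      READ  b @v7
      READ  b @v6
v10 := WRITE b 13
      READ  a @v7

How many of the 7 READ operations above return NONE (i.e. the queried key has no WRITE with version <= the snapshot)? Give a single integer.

Answer: 1

Derivation:
v1: WRITE b=14  (b history now [(1, 14)])
READ b @v1: history=[(1, 14)] -> pick v1 -> 14
READ a @v1: history=[] -> no version <= 1 -> NONE
v2: WRITE a=26  (a history now [(2, 26)])
v3: WRITE a=1  (a history now [(2, 26), (3, 1)])
v4: WRITE b=29  (b history now [(1, 14), (4, 29)])
v5: WRITE b=8  (b history now [(1, 14), (4, 29), (5, 8)])
v6: WRITE b=20  (b history now [(1, 14), (4, 29), (5, 8), (6, 20)])
v7: WRITE b=37  (b history now [(1, 14), (4, 29), (5, 8), (6, 20), (7, 37)])
READ a @v6: history=[(2, 26), (3, 1)] -> pick v3 -> 1
READ b @v4: history=[(1, 14), (4, 29), (5, 8), (6, 20), (7, 37)] -> pick v4 -> 29
v8: WRITE b=28  (b history now [(1, 14), (4, 29), (5, 8), (6, 20), (7, 37), (8, 28)])
v9: WRITE a=29  (a history now [(2, 26), (3, 1), (9, 29)])
READ b @v7: history=[(1, 14), (4, 29), (5, 8), (6, 20), (7, 37), (8, 28)] -> pick v7 -> 37
READ b @v6: history=[(1, 14), (4, 29), (5, 8), (6, 20), (7, 37), (8, 28)] -> pick v6 -> 20
v10: WRITE b=13  (b history now [(1, 14), (4, 29), (5, 8), (6, 20), (7, 37), (8, 28), (10, 13)])
READ a @v7: history=[(2, 26), (3, 1), (9, 29)] -> pick v3 -> 1
Read results in order: ['14', 'NONE', '1', '29', '37', '20', '1']
NONE count = 1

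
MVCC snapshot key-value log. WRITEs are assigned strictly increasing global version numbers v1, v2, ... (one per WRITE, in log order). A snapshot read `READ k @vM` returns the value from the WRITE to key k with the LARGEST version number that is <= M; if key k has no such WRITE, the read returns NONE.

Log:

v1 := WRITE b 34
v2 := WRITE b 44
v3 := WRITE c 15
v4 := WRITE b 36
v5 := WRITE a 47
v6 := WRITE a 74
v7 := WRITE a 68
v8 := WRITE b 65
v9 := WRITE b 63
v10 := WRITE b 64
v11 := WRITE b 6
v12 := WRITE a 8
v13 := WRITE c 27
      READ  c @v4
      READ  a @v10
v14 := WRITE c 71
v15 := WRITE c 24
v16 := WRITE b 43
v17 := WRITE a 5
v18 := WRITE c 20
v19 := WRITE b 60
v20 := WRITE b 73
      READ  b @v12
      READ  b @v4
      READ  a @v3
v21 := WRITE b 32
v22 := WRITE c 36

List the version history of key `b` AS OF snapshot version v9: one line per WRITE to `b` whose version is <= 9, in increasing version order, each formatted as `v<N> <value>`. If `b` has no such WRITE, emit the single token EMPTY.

Scan writes for key=b with version <= 9:
  v1 WRITE b 34 -> keep
  v2 WRITE b 44 -> keep
  v3 WRITE c 15 -> skip
  v4 WRITE b 36 -> keep
  v5 WRITE a 47 -> skip
  v6 WRITE a 74 -> skip
  v7 WRITE a 68 -> skip
  v8 WRITE b 65 -> keep
  v9 WRITE b 63 -> keep
  v10 WRITE b 64 -> drop (> snap)
  v11 WRITE b 6 -> drop (> snap)
  v12 WRITE a 8 -> skip
  v13 WRITE c 27 -> skip
  v14 WRITE c 71 -> skip
  v15 WRITE c 24 -> skip
  v16 WRITE b 43 -> drop (> snap)
  v17 WRITE a 5 -> skip
  v18 WRITE c 20 -> skip
  v19 WRITE b 60 -> drop (> snap)
  v20 WRITE b 73 -> drop (> snap)
  v21 WRITE b 32 -> drop (> snap)
  v22 WRITE c 36 -> skip
Collected: [(1, 34), (2, 44), (4, 36), (8, 65), (9, 63)]

Answer: v1 34
v2 44
v4 36
v8 65
v9 63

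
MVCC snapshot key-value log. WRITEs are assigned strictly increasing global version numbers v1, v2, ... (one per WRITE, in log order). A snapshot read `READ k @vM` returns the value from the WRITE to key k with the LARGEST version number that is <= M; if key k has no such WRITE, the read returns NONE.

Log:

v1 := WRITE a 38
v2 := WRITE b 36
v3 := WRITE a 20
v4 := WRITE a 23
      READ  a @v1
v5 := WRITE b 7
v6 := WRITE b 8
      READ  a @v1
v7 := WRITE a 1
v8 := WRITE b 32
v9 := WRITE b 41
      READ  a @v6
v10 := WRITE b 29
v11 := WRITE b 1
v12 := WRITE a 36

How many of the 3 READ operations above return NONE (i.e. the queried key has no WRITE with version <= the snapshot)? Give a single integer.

v1: WRITE a=38  (a history now [(1, 38)])
v2: WRITE b=36  (b history now [(2, 36)])
v3: WRITE a=20  (a history now [(1, 38), (3, 20)])
v4: WRITE a=23  (a history now [(1, 38), (3, 20), (4, 23)])
READ a @v1: history=[(1, 38), (3, 20), (4, 23)] -> pick v1 -> 38
v5: WRITE b=7  (b history now [(2, 36), (5, 7)])
v6: WRITE b=8  (b history now [(2, 36), (5, 7), (6, 8)])
READ a @v1: history=[(1, 38), (3, 20), (4, 23)] -> pick v1 -> 38
v7: WRITE a=1  (a history now [(1, 38), (3, 20), (4, 23), (7, 1)])
v8: WRITE b=32  (b history now [(2, 36), (5, 7), (6, 8), (8, 32)])
v9: WRITE b=41  (b history now [(2, 36), (5, 7), (6, 8), (8, 32), (9, 41)])
READ a @v6: history=[(1, 38), (3, 20), (4, 23), (7, 1)] -> pick v4 -> 23
v10: WRITE b=29  (b history now [(2, 36), (5, 7), (6, 8), (8, 32), (9, 41), (10, 29)])
v11: WRITE b=1  (b history now [(2, 36), (5, 7), (6, 8), (8, 32), (9, 41), (10, 29), (11, 1)])
v12: WRITE a=36  (a history now [(1, 38), (3, 20), (4, 23), (7, 1), (12, 36)])
Read results in order: ['38', '38', '23']
NONE count = 0

Answer: 0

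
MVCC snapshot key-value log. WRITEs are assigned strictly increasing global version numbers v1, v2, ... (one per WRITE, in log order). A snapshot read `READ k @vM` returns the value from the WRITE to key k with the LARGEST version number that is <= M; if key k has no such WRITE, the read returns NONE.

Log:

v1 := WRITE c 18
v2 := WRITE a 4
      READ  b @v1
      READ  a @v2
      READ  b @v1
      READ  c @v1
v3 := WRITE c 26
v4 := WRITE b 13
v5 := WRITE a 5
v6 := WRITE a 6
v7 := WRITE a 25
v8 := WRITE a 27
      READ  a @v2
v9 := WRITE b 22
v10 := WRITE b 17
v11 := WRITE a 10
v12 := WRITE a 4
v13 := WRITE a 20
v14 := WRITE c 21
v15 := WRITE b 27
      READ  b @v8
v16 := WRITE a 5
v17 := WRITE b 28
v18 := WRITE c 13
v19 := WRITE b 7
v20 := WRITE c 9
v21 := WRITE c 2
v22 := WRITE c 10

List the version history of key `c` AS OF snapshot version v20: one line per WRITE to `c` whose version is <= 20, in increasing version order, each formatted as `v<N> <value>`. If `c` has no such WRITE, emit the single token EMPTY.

Answer: v1 18
v3 26
v14 21
v18 13
v20 9

Derivation:
Scan writes for key=c with version <= 20:
  v1 WRITE c 18 -> keep
  v2 WRITE a 4 -> skip
  v3 WRITE c 26 -> keep
  v4 WRITE b 13 -> skip
  v5 WRITE a 5 -> skip
  v6 WRITE a 6 -> skip
  v7 WRITE a 25 -> skip
  v8 WRITE a 27 -> skip
  v9 WRITE b 22 -> skip
  v10 WRITE b 17 -> skip
  v11 WRITE a 10 -> skip
  v12 WRITE a 4 -> skip
  v13 WRITE a 20 -> skip
  v14 WRITE c 21 -> keep
  v15 WRITE b 27 -> skip
  v16 WRITE a 5 -> skip
  v17 WRITE b 28 -> skip
  v18 WRITE c 13 -> keep
  v19 WRITE b 7 -> skip
  v20 WRITE c 9 -> keep
  v21 WRITE c 2 -> drop (> snap)
  v22 WRITE c 10 -> drop (> snap)
Collected: [(1, 18), (3, 26), (14, 21), (18, 13), (20, 9)]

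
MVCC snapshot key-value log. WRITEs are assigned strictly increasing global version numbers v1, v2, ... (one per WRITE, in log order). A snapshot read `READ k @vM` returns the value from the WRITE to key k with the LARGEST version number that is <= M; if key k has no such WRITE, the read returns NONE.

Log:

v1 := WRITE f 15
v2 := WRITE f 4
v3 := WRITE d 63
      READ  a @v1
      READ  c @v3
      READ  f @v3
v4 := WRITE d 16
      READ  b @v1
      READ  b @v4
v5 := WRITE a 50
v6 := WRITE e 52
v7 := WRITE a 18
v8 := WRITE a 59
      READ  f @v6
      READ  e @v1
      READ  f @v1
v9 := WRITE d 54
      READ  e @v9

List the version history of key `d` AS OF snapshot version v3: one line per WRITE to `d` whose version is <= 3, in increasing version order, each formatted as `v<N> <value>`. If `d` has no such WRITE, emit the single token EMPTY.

Scan writes for key=d with version <= 3:
  v1 WRITE f 15 -> skip
  v2 WRITE f 4 -> skip
  v3 WRITE d 63 -> keep
  v4 WRITE d 16 -> drop (> snap)
  v5 WRITE a 50 -> skip
  v6 WRITE e 52 -> skip
  v7 WRITE a 18 -> skip
  v8 WRITE a 59 -> skip
  v9 WRITE d 54 -> drop (> snap)
Collected: [(3, 63)]

Answer: v3 63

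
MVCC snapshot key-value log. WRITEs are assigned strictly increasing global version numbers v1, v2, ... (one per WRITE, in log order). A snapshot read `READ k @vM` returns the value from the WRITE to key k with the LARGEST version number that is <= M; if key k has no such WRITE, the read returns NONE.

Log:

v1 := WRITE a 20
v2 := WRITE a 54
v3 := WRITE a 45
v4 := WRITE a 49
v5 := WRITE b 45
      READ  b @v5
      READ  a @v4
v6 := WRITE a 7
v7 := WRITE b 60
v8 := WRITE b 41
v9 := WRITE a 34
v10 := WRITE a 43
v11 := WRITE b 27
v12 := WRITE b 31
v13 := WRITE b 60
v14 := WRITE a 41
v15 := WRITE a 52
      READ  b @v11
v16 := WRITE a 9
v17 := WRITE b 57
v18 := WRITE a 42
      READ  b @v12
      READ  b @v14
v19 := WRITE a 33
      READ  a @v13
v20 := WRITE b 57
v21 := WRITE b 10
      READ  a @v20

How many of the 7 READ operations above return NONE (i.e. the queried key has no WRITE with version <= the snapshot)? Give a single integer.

Answer: 0

Derivation:
v1: WRITE a=20  (a history now [(1, 20)])
v2: WRITE a=54  (a history now [(1, 20), (2, 54)])
v3: WRITE a=45  (a history now [(1, 20), (2, 54), (3, 45)])
v4: WRITE a=49  (a history now [(1, 20), (2, 54), (3, 45), (4, 49)])
v5: WRITE b=45  (b history now [(5, 45)])
READ b @v5: history=[(5, 45)] -> pick v5 -> 45
READ a @v4: history=[(1, 20), (2, 54), (3, 45), (4, 49)] -> pick v4 -> 49
v6: WRITE a=7  (a history now [(1, 20), (2, 54), (3, 45), (4, 49), (6, 7)])
v7: WRITE b=60  (b history now [(5, 45), (7, 60)])
v8: WRITE b=41  (b history now [(5, 45), (7, 60), (8, 41)])
v9: WRITE a=34  (a history now [(1, 20), (2, 54), (3, 45), (4, 49), (6, 7), (9, 34)])
v10: WRITE a=43  (a history now [(1, 20), (2, 54), (3, 45), (4, 49), (6, 7), (9, 34), (10, 43)])
v11: WRITE b=27  (b history now [(5, 45), (7, 60), (8, 41), (11, 27)])
v12: WRITE b=31  (b history now [(5, 45), (7, 60), (8, 41), (11, 27), (12, 31)])
v13: WRITE b=60  (b history now [(5, 45), (7, 60), (8, 41), (11, 27), (12, 31), (13, 60)])
v14: WRITE a=41  (a history now [(1, 20), (2, 54), (3, 45), (4, 49), (6, 7), (9, 34), (10, 43), (14, 41)])
v15: WRITE a=52  (a history now [(1, 20), (2, 54), (3, 45), (4, 49), (6, 7), (9, 34), (10, 43), (14, 41), (15, 52)])
READ b @v11: history=[(5, 45), (7, 60), (8, 41), (11, 27), (12, 31), (13, 60)] -> pick v11 -> 27
v16: WRITE a=9  (a history now [(1, 20), (2, 54), (3, 45), (4, 49), (6, 7), (9, 34), (10, 43), (14, 41), (15, 52), (16, 9)])
v17: WRITE b=57  (b history now [(5, 45), (7, 60), (8, 41), (11, 27), (12, 31), (13, 60), (17, 57)])
v18: WRITE a=42  (a history now [(1, 20), (2, 54), (3, 45), (4, 49), (6, 7), (9, 34), (10, 43), (14, 41), (15, 52), (16, 9), (18, 42)])
READ b @v12: history=[(5, 45), (7, 60), (8, 41), (11, 27), (12, 31), (13, 60), (17, 57)] -> pick v12 -> 31
READ b @v14: history=[(5, 45), (7, 60), (8, 41), (11, 27), (12, 31), (13, 60), (17, 57)] -> pick v13 -> 60
v19: WRITE a=33  (a history now [(1, 20), (2, 54), (3, 45), (4, 49), (6, 7), (9, 34), (10, 43), (14, 41), (15, 52), (16, 9), (18, 42), (19, 33)])
READ a @v13: history=[(1, 20), (2, 54), (3, 45), (4, 49), (6, 7), (9, 34), (10, 43), (14, 41), (15, 52), (16, 9), (18, 42), (19, 33)] -> pick v10 -> 43
v20: WRITE b=57  (b history now [(5, 45), (7, 60), (8, 41), (11, 27), (12, 31), (13, 60), (17, 57), (20, 57)])
v21: WRITE b=10  (b history now [(5, 45), (7, 60), (8, 41), (11, 27), (12, 31), (13, 60), (17, 57), (20, 57), (21, 10)])
READ a @v20: history=[(1, 20), (2, 54), (3, 45), (4, 49), (6, 7), (9, 34), (10, 43), (14, 41), (15, 52), (16, 9), (18, 42), (19, 33)] -> pick v19 -> 33
Read results in order: ['45', '49', '27', '31', '60', '43', '33']
NONE count = 0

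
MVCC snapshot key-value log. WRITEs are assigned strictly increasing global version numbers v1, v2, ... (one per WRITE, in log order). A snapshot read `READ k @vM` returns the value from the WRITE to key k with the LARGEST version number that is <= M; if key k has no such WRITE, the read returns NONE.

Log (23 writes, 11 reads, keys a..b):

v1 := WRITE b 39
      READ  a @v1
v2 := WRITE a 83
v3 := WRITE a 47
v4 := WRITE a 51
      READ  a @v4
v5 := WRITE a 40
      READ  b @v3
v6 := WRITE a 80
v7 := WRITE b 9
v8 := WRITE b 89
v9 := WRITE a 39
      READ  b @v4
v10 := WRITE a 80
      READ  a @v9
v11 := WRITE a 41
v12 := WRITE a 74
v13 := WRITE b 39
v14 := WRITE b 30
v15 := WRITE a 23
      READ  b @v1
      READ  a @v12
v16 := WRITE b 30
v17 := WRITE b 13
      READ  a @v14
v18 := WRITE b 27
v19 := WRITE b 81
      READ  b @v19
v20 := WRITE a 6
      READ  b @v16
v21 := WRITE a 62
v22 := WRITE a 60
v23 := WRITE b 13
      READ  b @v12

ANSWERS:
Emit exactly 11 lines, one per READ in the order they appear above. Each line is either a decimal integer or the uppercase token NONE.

v1: WRITE b=39  (b history now [(1, 39)])
READ a @v1: history=[] -> no version <= 1 -> NONE
v2: WRITE a=83  (a history now [(2, 83)])
v3: WRITE a=47  (a history now [(2, 83), (3, 47)])
v4: WRITE a=51  (a history now [(2, 83), (3, 47), (4, 51)])
READ a @v4: history=[(2, 83), (3, 47), (4, 51)] -> pick v4 -> 51
v5: WRITE a=40  (a history now [(2, 83), (3, 47), (4, 51), (5, 40)])
READ b @v3: history=[(1, 39)] -> pick v1 -> 39
v6: WRITE a=80  (a history now [(2, 83), (3, 47), (4, 51), (5, 40), (6, 80)])
v7: WRITE b=9  (b history now [(1, 39), (7, 9)])
v8: WRITE b=89  (b history now [(1, 39), (7, 9), (8, 89)])
v9: WRITE a=39  (a history now [(2, 83), (3, 47), (4, 51), (5, 40), (6, 80), (9, 39)])
READ b @v4: history=[(1, 39), (7, 9), (8, 89)] -> pick v1 -> 39
v10: WRITE a=80  (a history now [(2, 83), (3, 47), (4, 51), (5, 40), (6, 80), (9, 39), (10, 80)])
READ a @v9: history=[(2, 83), (3, 47), (4, 51), (5, 40), (6, 80), (9, 39), (10, 80)] -> pick v9 -> 39
v11: WRITE a=41  (a history now [(2, 83), (3, 47), (4, 51), (5, 40), (6, 80), (9, 39), (10, 80), (11, 41)])
v12: WRITE a=74  (a history now [(2, 83), (3, 47), (4, 51), (5, 40), (6, 80), (9, 39), (10, 80), (11, 41), (12, 74)])
v13: WRITE b=39  (b history now [(1, 39), (7, 9), (8, 89), (13, 39)])
v14: WRITE b=30  (b history now [(1, 39), (7, 9), (8, 89), (13, 39), (14, 30)])
v15: WRITE a=23  (a history now [(2, 83), (3, 47), (4, 51), (5, 40), (6, 80), (9, 39), (10, 80), (11, 41), (12, 74), (15, 23)])
READ b @v1: history=[(1, 39), (7, 9), (8, 89), (13, 39), (14, 30)] -> pick v1 -> 39
READ a @v12: history=[(2, 83), (3, 47), (4, 51), (5, 40), (6, 80), (9, 39), (10, 80), (11, 41), (12, 74), (15, 23)] -> pick v12 -> 74
v16: WRITE b=30  (b history now [(1, 39), (7, 9), (8, 89), (13, 39), (14, 30), (16, 30)])
v17: WRITE b=13  (b history now [(1, 39), (7, 9), (8, 89), (13, 39), (14, 30), (16, 30), (17, 13)])
READ a @v14: history=[(2, 83), (3, 47), (4, 51), (5, 40), (6, 80), (9, 39), (10, 80), (11, 41), (12, 74), (15, 23)] -> pick v12 -> 74
v18: WRITE b=27  (b history now [(1, 39), (7, 9), (8, 89), (13, 39), (14, 30), (16, 30), (17, 13), (18, 27)])
v19: WRITE b=81  (b history now [(1, 39), (7, 9), (8, 89), (13, 39), (14, 30), (16, 30), (17, 13), (18, 27), (19, 81)])
READ b @v19: history=[(1, 39), (7, 9), (8, 89), (13, 39), (14, 30), (16, 30), (17, 13), (18, 27), (19, 81)] -> pick v19 -> 81
v20: WRITE a=6  (a history now [(2, 83), (3, 47), (4, 51), (5, 40), (6, 80), (9, 39), (10, 80), (11, 41), (12, 74), (15, 23), (20, 6)])
READ b @v16: history=[(1, 39), (7, 9), (8, 89), (13, 39), (14, 30), (16, 30), (17, 13), (18, 27), (19, 81)] -> pick v16 -> 30
v21: WRITE a=62  (a history now [(2, 83), (3, 47), (4, 51), (5, 40), (6, 80), (9, 39), (10, 80), (11, 41), (12, 74), (15, 23), (20, 6), (21, 62)])
v22: WRITE a=60  (a history now [(2, 83), (3, 47), (4, 51), (5, 40), (6, 80), (9, 39), (10, 80), (11, 41), (12, 74), (15, 23), (20, 6), (21, 62), (22, 60)])
v23: WRITE b=13  (b history now [(1, 39), (7, 9), (8, 89), (13, 39), (14, 30), (16, 30), (17, 13), (18, 27), (19, 81), (23, 13)])
READ b @v12: history=[(1, 39), (7, 9), (8, 89), (13, 39), (14, 30), (16, 30), (17, 13), (18, 27), (19, 81), (23, 13)] -> pick v8 -> 89

Answer: NONE
51
39
39
39
39
74
74
81
30
89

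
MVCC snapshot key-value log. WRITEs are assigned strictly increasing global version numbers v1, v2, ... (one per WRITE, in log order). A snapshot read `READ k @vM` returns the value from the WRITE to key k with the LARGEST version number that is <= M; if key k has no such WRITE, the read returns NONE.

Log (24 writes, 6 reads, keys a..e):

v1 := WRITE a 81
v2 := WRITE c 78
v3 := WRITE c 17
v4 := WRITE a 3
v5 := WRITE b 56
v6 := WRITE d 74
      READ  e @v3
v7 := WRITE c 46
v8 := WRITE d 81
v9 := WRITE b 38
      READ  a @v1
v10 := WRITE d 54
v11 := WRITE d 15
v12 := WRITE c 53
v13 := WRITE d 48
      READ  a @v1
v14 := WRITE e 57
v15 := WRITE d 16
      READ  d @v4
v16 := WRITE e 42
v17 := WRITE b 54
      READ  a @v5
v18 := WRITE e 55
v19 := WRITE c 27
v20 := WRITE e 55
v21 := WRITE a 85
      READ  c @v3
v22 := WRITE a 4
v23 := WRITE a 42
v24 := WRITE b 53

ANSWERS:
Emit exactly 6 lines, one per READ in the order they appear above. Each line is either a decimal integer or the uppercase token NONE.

Answer: NONE
81
81
NONE
3
17

Derivation:
v1: WRITE a=81  (a history now [(1, 81)])
v2: WRITE c=78  (c history now [(2, 78)])
v3: WRITE c=17  (c history now [(2, 78), (3, 17)])
v4: WRITE a=3  (a history now [(1, 81), (4, 3)])
v5: WRITE b=56  (b history now [(5, 56)])
v6: WRITE d=74  (d history now [(6, 74)])
READ e @v3: history=[] -> no version <= 3 -> NONE
v7: WRITE c=46  (c history now [(2, 78), (3, 17), (7, 46)])
v8: WRITE d=81  (d history now [(6, 74), (8, 81)])
v9: WRITE b=38  (b history now [(5, 56), (9, 38)])
READ a @v1: history=[(1, 81), (4, 3)] -> pick v1 -> 81
v10: WRITE d=54  (d history now [(6, 74), (8, 81), (10, 54)])
v11: WRITE d=15  (d history now [(6, 74), (8, 81), (10, 54), (11, 15)])
v12: WRITE c=53  (c history now [(2, 78), (3, 17), (7, 46), (12, 53)])
v13: WRITE d=48  (d history now [(6, 74), (8, 81), (10, 54), (11, 15), (13, 48)])
READ a @v1: history=[(1, 81), (4, 3)] -> pick v1 -> 81
v14: WRITE e=57  (e history now [(14, 57)])
v15: WRITE d=16  (d history now [(6, 74), (8, 81), (10, 54), (11, 15), (13, 48), (15, 16)])
READ d @v4: history=[(6, 74), (8, 81), (10, 54), (11, 15), (13, 48), (15, 16)] -> no version <= 4 -> NONE
v16: WRITE e=42  (e history now [(14, 57), (16, 42)])
v17: WRITE b=54  (b history now [(5, 56), (9, 38), (17, 54)])
READ a @v5: history=[(1, 81), (4, 3)] -> pick v4 -> 3
v18: WRITE e=55  (e history now [(14, 57), (16, 42), (18, 55)])
v19: WRITE c=27  (c history now [(2, 78), (3, 17), (7, 46), (12, 53), (19, 27)])
v20: WRITE e=55  (e history now [(14, 57), (16, 42), (18, 55), (20, 55)])
v21: WRITE a=85  (a history now [(1, 81), (4, 3), (21, 85)])
READ c @v3: history=[(2, 78), (3, 17), (7, 46), (12, 53), (19, 27)] -> pick v3 -> 17
v22: WRITE a=4  (a history now [(1, 81), (4, 3), (21, 85), (22, 4)])
v23: WRITE a=42  (a history now [(1, 81), (4, 3), (21, 85), (22, 4), (23, 42)])
v24: WRITE b=53  (b history now [(5, 56), (9, 38), (17, 54), (24, 53)])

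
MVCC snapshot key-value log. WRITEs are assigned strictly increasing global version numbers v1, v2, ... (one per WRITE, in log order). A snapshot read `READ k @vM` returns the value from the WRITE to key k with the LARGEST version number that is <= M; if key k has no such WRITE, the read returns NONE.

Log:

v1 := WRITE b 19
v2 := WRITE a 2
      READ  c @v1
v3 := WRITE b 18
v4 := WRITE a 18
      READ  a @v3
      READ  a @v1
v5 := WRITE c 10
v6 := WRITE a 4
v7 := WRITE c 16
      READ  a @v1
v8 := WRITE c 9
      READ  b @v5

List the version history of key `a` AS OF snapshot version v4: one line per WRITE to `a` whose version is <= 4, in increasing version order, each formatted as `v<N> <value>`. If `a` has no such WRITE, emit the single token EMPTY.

Scan writes for key=a with version <= 4:
  v1 WRITE b 19 -> skip
  v2 WRITE a 2 -> keep
  v3 WRITE b 18 -> skip
  v4 WRITE a 18 -> keep
  v5 WRITE c 10 -> skip
  v6 WRITE a 4 -> drop (> snap)
  v7 WRITE c 16 -> skip
  v8 WRITE c 9 -> skip
Collected: [(2, 2), (4, 18)]

Answer: v2 2
v4 18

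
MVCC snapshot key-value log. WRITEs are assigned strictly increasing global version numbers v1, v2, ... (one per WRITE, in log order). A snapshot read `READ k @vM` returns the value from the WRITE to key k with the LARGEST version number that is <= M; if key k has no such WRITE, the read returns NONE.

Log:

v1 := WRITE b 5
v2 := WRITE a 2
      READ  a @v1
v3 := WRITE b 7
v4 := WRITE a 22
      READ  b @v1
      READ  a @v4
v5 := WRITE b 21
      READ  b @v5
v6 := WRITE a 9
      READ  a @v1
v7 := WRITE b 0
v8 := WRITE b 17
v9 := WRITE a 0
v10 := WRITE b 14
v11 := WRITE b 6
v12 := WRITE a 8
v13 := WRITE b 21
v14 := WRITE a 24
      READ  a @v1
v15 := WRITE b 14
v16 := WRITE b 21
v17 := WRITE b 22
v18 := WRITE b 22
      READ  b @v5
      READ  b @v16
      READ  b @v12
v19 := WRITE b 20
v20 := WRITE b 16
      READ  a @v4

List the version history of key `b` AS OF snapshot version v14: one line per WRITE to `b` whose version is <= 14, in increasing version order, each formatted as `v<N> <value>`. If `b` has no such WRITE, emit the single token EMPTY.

Scan writes for key=b with version <= 14:
  v1 WRITE b 5 -> keep
  v2 WRITE a 2 -> skip
  v3 WRITE b 7 -> keep
  v4 WRITE a 22 -> skip
  v5 WRITE b 21 -> keep
  v6 WRITE a 9 -> skip
  v7 WRITE b 0 -> keep
  v8 WRITE b 17 -> keep
  v9 WRITE a 0 -> skip
  v10 WRITE b 14 -> keep
  v11 WRITE b 6 -> keep
  v12 WRITE a 8 -> skip
  v13 WRITE b 21 -> keep
  v14 WRITE a 24 -> skip
  v15 WRITE b 14 -> drop (> snap)
  v16 WRITE b 21 -> drop (> snap)
  v17 WRITE b 22 -> drop (> snap)
  v18 WRITE b 22 -> drop (> snap)
  v19 WRITE b 20 -> drop (> snap)
  v20 WRITE b 16 -> drop (> snap)
Collected: [(1, 5), (3, 7), (5, 21), (7, 0), (8, 17), (10, 14), (11, 6), (13, 21)]

Answer: v1 5
v3 7
v5 21
v7 0
v8 17
v10 14
v11 6
v13 21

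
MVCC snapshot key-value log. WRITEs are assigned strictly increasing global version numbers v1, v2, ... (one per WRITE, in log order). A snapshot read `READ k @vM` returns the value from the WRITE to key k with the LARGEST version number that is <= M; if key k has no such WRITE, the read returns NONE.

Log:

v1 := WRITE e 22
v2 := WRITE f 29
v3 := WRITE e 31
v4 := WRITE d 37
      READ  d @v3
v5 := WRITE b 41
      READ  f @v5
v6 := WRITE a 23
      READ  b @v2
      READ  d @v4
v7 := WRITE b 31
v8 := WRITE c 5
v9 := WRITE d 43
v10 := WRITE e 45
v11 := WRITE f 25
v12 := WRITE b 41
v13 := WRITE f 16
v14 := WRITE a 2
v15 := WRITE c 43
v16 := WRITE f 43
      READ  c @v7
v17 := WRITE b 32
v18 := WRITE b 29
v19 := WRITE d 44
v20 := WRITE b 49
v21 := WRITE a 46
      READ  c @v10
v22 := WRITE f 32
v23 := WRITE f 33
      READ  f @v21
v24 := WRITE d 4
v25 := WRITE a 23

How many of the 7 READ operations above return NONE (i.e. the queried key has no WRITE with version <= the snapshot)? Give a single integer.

v1: WRITE e=22  (e history now [(1, 22)])
v2: WRITE f=29  (f history now [(2, 29)])
v3: WRITE e=31  (e history now [(1, 22), (3, 31)])
v4: WRITE d=37  (d history now [(4, 37)])
READ d @v3: history=[(4, 37)] -> no version <= 3 -> NONE
v5: WRITE b=41  (b history now [(5, 41)])
READ f @v5: history=[(2, 29)] -> pick v2 -> 29
v6: WRITE a=23  (a history now [(6, 23)])
READ b @v2: history=[(5, 41)] -> no version <= 2 -> NONE
READ d @v4: history=[(4, 37)] -> pick v4 -> 37
v7: WRITE b=31  (b history now [(5, 41), (7, 31)])
v8: WRITE c=5  (c history now [(8, 5)])
v9: WRITE d=43  (d history now [(4, 37), (9, 43)])
v10: WRITE e=45  (e history now [(1, 22), (3, 31), (10, 45)])
v11: WRITE f=25  (f history now [(2, 29), (11, 25)])
v12: WRITE b=41  (b history now [(5, 41), (7, 31), (12, 41)])
v13: WRITE f=16  (f history now [(2, 29), (11, 25), (13, 16)])
v14: WRITE a=2  (a history now [(6, 23), (14, 2)])
v15: WRITE c=43  (c history now [(8, 5), (15, 43)])
v16: WRITE f=43  (f history now [(2, 29), (11, 25), (13, 16), (16, 43)])
READ c @v7: history=[(8, 5), (15, 43)] -> no version <= 7 -> NONE
v17: WRITE b=32  (b history now [(5, 41), (7, 31), (12, 41), (17, 32)])
v18: WRITE b=29  (b history now [(5, 41), (7, 31), (12, 41), (17, 32), (18, 29)])
v19: WRITE d=44  (d history now [(4, 37), (9, 43), (19, 44)])
v20: WRITE b=49  (b history now [(5, 41), (7, 31), (12, 41), (17, 32), (18, 29), (20, 49)])
v21: WRITE a=46  (a history now [(6, 23), (14, 2), (21, 46)])
READ c @v10: history=[(8, 5), (15, 43)] -> pick v8 -> 5
v22: WRITE f=32  (f history now [(2, 29), (11, 25), (13, 16), (16, 43), (22, 32)])
v23: WRITE f=33  (f history now [(2, 29), (11, 25), (13, 16), (16, 43), (22, 32), (23, 33)])
READ f @v21: history=[(2, 29), (11, 25), (13, 16), (16, 43), (22, 32), (23, 33)] -> pick v16 -> 43
v24: WRITE d=4  (d history now [(4, 37), (9, 43), (19, 44), (24, 4)])
v25: WRITE a=23  (a history now [(6, 23), (14, 2), (21, 46), (25, 23)])
Read results in order: ['NONE', '29', 'NONE', '37', 'NONE', '5', '43']
NONE count = 3

Answer: 3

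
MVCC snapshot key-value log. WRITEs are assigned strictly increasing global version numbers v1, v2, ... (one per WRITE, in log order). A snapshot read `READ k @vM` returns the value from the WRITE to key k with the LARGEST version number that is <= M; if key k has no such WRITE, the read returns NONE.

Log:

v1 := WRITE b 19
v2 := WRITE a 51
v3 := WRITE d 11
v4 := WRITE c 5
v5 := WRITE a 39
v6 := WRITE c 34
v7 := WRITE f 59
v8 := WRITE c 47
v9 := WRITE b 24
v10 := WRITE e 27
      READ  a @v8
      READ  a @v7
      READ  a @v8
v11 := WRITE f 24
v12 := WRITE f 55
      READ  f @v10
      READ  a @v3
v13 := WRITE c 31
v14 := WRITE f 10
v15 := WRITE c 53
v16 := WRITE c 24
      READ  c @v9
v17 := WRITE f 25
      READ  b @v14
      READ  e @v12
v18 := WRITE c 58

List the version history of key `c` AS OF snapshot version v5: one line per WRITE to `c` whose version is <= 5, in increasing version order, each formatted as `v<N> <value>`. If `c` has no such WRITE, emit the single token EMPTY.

Answer: v4 5

Derivation:
Scan writes for key=c with version <= 5:
  v1 WRITE b 19 -> skip
  v2 WRITE a 51 -> skip
  v3 WRITE d 11 -> skip
  v4 WRITE c 5 -> keep
  v5 WRITE a 39 -> skip
  v6 WRITE c 34 -> drop (> snap)
  v7 WRITE f 59 -> skip
  v8 WRITE c 47 -> drop (> snap)
  v9 WRITE b 24 -> skip
  v10 WRITE e 27 -> skip
  v11 WRITE f 24 -> skip
  v12 WRITE f 55 -> skip
  v13 WRITE c 31 -> drop (> snap)
  v14 WRITE f 10 -> skip
  v15 WRITE c 53 -> drop (> snap)
  v16 WRITE c 24 -> drop (> snap)
  v17 WRITE f 25 -> skip
  v18 WRITE c 58 -> drop (> snap)
Collected: [(4, 5)]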